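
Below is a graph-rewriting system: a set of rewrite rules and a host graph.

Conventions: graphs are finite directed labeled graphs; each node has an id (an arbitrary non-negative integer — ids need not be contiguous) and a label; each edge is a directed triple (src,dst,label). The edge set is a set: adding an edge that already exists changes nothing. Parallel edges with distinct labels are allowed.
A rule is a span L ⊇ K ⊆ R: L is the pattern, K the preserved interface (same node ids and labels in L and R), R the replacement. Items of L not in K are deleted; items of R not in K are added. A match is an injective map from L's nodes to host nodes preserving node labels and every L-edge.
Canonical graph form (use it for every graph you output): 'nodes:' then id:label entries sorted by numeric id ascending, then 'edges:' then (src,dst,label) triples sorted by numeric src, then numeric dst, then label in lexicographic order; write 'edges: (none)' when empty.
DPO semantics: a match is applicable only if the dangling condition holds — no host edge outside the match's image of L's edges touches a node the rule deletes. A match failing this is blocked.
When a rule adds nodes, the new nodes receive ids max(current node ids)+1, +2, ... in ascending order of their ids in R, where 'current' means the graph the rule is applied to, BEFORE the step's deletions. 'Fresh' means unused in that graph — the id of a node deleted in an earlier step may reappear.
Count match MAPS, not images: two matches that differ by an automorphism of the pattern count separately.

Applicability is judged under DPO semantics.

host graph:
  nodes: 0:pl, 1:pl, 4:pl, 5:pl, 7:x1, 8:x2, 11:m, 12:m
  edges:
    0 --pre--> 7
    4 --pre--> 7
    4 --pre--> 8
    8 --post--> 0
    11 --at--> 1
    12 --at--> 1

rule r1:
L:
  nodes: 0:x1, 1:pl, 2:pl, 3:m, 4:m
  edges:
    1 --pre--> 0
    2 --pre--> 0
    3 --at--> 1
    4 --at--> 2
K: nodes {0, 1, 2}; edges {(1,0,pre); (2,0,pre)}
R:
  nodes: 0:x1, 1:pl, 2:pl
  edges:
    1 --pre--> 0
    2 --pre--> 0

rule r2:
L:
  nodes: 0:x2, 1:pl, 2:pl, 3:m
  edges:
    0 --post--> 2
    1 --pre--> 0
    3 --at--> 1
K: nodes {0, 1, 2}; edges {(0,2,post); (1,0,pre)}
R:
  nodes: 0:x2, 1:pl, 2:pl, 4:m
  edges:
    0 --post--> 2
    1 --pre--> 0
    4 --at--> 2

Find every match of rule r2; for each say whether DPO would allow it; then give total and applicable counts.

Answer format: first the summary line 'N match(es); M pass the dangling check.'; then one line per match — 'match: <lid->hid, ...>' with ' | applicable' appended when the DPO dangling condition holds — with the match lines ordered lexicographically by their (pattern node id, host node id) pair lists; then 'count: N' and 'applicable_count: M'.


0 match(es); 0 pass the dangling check.
count: 0
applicable_count: 0


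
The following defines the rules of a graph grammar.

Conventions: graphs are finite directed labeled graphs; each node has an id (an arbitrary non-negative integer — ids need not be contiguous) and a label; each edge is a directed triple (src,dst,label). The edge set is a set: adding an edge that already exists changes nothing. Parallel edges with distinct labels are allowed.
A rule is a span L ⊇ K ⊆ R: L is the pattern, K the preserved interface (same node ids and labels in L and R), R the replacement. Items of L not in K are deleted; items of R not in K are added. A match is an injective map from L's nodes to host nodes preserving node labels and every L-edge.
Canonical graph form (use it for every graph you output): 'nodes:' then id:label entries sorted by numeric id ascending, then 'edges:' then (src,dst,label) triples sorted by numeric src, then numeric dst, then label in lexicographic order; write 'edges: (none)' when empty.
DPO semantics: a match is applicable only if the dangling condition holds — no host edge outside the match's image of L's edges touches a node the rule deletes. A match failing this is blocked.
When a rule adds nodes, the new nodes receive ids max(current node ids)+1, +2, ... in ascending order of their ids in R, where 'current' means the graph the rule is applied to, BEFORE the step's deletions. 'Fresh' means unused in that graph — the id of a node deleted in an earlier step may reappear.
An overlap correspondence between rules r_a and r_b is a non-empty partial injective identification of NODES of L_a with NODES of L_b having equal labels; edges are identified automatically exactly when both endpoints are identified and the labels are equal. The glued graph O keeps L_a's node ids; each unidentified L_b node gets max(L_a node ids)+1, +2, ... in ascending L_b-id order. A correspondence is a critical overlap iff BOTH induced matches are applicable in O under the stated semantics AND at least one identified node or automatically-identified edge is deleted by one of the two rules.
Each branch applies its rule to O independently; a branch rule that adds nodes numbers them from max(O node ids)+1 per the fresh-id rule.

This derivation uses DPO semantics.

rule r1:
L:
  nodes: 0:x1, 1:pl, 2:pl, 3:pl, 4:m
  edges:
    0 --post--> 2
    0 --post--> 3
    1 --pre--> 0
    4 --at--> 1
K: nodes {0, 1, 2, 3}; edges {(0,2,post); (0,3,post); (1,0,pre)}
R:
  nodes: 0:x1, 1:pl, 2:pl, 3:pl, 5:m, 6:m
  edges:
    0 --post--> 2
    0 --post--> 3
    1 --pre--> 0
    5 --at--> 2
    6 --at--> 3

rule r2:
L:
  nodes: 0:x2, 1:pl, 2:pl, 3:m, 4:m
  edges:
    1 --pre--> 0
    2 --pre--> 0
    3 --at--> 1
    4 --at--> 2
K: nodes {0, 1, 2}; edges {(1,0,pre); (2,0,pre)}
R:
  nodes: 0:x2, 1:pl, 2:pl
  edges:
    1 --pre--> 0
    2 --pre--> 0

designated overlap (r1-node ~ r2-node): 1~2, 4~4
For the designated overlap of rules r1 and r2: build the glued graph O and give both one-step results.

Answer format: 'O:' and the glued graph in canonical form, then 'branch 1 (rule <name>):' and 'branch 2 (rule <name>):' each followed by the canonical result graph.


O:
nodes: 0:x1, 1:pl, 2:pl, 3:pl, 4:m, 5:x2, 6:pl, 7:m
edges: (0,2,post); (0,3,post); (1,0,pre); (1,5,pre); (4,1,at); (6,5,pre); (7,6,at)
branch 1 (rule r1):
nodes: 0:x1, 1:pl, 2:pl, 3:pl, 5:x2, 6:pl, 7:m, 8:m, 9:m
edges: (0,2,post); (0,3,post); (1,0,pre); (1,5,pre); (6,5,pre); (7,6,at); (8,2,at); (9,3,at)
branch 2 (rule r2):
nodes: 0:x1, 1:pl, 2:pl, 3:pl, 5:x2, 6:pl
edges: (0,2,post); (0,3,post); (1,0,pre); (1,5,pre); (6,5,pre)


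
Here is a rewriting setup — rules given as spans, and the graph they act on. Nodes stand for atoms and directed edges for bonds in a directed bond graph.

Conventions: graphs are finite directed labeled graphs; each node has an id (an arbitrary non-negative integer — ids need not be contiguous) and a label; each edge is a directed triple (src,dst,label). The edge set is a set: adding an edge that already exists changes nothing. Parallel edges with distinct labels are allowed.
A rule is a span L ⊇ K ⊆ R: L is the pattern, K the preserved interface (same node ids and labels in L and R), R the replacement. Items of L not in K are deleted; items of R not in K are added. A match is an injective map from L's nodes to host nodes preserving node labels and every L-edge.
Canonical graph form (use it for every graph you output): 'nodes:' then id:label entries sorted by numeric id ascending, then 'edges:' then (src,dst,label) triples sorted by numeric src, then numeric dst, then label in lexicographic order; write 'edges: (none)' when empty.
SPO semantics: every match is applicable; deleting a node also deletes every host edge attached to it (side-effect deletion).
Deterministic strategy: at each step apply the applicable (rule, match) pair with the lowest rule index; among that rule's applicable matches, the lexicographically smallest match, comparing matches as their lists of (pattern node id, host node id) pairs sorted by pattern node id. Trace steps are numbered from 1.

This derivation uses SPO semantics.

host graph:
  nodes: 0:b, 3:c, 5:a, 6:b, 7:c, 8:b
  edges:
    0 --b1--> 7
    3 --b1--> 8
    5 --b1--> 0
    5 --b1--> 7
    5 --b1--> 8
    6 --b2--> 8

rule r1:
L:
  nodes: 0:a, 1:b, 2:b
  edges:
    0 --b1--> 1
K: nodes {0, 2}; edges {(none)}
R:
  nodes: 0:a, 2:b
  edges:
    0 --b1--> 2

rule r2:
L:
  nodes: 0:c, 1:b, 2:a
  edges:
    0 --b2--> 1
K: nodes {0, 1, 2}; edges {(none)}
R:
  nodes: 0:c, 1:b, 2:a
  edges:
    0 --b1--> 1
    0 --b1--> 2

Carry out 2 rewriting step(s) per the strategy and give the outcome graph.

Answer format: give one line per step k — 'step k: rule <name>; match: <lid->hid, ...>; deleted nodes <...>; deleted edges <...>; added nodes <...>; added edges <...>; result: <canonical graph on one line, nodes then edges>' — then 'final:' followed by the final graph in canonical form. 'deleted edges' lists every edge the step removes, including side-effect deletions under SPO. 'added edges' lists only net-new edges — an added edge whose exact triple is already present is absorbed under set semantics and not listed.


step 1: rule r1; match: 0->5, 1->0, 2->6; deleted nodes 0; deleted edges (0,7,b1); (5,0,b1); added nodes (none); added edges (5,6,b1); result: nodes: 3:c, 5:a, 6:b, 7:c, 8:b edges: (3,8,b1); (5,6,b1); (5,7,b1); (5,8,b1); (6,8,b2)
step 2: rule r1; match: 0->5, 1->6, 2->8; deleted nodes 6; deleted edges (5,6,b1); (6,8,b2); added nodes (none); added edges (none); result: nodes: 3:c, 5:a, 7:c, 8:b edges: (3,8,b1); (5,7,b1); (5,8,b1)
final:
nodes: 3:c, 5:a, 7:c, 8:b
edges: (3,8,b1); (5,7,b1); (5,8,b1)


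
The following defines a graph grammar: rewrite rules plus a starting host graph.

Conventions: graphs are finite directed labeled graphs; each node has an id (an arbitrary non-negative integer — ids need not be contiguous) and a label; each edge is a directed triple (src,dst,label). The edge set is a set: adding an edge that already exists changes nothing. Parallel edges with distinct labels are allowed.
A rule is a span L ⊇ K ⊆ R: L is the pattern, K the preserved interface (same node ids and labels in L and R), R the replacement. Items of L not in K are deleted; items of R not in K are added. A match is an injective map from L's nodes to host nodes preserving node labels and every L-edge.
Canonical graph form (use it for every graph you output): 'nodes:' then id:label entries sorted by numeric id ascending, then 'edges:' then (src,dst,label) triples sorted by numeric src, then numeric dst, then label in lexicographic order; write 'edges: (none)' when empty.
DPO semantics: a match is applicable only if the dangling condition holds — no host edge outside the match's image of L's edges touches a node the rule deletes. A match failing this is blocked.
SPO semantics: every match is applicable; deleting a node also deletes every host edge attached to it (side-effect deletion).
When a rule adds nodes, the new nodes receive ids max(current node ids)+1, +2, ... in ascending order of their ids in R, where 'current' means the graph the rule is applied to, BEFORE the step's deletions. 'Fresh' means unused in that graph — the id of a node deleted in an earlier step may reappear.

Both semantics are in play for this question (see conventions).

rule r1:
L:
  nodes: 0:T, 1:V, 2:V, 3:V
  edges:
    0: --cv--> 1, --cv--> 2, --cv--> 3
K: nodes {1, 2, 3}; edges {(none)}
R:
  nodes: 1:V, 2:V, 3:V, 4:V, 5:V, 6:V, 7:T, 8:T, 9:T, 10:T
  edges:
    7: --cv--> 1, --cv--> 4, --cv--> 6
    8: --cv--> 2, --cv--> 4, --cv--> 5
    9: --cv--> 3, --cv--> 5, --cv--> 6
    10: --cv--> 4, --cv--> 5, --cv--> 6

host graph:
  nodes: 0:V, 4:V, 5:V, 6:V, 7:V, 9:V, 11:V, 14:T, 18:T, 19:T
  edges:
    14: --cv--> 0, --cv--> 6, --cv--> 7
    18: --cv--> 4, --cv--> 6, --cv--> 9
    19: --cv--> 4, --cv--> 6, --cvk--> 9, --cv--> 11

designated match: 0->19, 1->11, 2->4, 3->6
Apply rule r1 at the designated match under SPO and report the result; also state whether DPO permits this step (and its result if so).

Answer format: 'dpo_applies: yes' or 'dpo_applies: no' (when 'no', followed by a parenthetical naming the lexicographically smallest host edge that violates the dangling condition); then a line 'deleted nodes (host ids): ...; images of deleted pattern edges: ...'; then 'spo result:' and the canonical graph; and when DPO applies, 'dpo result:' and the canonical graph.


dpo_applies: no
(the rule deletes node 19, which keeps host edge (19,9,cvk) outside the match image — the dangling condition fails, DPO blocks; SPO proceeds and side-deletes such edges)
deleted nodes (host ids): 19; images of deleted pattern edges: (19,4,cv); (19,6,cv); (19,11,cv)
spo result:
nodes: 0:V, 4:V, 5:V, 6:V, 7:V, 9:V, 11:V, 14:T, 18:T, 20:V, 21:V, 22:V, 23:T, 24:T, 25:T, 26:T
edges: (14,0,cv); (14,6,cv); (14,7,cv); (18,4,cv); (18,6,cv); (18,9,cv); (23,11,cv); (23,20,cv); (23,22,cv); (24,4,cv); (24,20,cv); (24,21,cv); (25,6,cv); (25,21,cv); (25,22,cv); (26,20,cv); (26,21,cv); (26,22,cv)


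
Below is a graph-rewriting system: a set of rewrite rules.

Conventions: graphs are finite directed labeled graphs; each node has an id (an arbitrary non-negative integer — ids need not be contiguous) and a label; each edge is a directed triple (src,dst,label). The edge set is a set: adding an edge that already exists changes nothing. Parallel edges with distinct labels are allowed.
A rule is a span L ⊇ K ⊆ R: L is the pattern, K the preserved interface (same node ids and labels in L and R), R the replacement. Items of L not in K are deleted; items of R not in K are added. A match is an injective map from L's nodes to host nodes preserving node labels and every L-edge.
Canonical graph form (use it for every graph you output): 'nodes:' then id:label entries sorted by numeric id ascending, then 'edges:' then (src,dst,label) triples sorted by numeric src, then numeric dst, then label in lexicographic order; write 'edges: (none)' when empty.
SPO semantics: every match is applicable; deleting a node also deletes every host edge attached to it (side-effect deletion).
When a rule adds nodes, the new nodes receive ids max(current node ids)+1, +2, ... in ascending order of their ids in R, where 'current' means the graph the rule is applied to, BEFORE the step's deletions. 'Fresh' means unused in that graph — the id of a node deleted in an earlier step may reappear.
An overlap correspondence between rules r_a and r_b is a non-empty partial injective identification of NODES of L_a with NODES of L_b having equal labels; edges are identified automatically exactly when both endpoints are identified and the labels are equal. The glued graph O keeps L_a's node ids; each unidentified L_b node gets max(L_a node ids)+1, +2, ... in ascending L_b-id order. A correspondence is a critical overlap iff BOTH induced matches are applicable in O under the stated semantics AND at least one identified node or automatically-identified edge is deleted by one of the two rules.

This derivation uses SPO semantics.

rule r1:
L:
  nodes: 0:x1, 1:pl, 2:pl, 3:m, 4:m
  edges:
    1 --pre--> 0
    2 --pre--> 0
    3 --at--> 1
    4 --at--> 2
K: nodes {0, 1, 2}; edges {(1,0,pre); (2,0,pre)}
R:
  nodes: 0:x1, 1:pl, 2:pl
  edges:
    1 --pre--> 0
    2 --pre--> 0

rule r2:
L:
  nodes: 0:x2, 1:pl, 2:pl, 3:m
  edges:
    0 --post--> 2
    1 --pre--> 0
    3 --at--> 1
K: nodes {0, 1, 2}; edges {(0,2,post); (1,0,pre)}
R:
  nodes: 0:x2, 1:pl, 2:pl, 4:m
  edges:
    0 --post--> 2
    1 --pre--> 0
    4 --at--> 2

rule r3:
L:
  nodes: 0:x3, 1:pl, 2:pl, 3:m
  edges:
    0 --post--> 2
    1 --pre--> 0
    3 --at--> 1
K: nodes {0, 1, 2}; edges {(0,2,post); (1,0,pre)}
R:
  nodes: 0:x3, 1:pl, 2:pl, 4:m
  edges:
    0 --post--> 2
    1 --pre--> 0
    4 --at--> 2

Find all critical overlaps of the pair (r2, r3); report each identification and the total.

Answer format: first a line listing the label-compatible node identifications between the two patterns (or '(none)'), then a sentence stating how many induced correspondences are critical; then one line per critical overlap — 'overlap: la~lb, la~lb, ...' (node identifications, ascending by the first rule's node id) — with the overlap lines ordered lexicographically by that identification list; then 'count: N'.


label-compatible node identifications between L(r2) and L(r3): 1~1, 1~2, 2~1, 2~2, 3~3
7 of the induced correspondences are critical overlaps of r2 and r3.
overlap: 1~1, 2~2, 3~3
overlap: 1~1, 3~3
overlap: 1~2, 2~1, 3~3
overlap: 1~2, 3~3
overlap: 2~1, 3~3
overlap: 2~2, 3~3
overlap: 3~3
count: 7


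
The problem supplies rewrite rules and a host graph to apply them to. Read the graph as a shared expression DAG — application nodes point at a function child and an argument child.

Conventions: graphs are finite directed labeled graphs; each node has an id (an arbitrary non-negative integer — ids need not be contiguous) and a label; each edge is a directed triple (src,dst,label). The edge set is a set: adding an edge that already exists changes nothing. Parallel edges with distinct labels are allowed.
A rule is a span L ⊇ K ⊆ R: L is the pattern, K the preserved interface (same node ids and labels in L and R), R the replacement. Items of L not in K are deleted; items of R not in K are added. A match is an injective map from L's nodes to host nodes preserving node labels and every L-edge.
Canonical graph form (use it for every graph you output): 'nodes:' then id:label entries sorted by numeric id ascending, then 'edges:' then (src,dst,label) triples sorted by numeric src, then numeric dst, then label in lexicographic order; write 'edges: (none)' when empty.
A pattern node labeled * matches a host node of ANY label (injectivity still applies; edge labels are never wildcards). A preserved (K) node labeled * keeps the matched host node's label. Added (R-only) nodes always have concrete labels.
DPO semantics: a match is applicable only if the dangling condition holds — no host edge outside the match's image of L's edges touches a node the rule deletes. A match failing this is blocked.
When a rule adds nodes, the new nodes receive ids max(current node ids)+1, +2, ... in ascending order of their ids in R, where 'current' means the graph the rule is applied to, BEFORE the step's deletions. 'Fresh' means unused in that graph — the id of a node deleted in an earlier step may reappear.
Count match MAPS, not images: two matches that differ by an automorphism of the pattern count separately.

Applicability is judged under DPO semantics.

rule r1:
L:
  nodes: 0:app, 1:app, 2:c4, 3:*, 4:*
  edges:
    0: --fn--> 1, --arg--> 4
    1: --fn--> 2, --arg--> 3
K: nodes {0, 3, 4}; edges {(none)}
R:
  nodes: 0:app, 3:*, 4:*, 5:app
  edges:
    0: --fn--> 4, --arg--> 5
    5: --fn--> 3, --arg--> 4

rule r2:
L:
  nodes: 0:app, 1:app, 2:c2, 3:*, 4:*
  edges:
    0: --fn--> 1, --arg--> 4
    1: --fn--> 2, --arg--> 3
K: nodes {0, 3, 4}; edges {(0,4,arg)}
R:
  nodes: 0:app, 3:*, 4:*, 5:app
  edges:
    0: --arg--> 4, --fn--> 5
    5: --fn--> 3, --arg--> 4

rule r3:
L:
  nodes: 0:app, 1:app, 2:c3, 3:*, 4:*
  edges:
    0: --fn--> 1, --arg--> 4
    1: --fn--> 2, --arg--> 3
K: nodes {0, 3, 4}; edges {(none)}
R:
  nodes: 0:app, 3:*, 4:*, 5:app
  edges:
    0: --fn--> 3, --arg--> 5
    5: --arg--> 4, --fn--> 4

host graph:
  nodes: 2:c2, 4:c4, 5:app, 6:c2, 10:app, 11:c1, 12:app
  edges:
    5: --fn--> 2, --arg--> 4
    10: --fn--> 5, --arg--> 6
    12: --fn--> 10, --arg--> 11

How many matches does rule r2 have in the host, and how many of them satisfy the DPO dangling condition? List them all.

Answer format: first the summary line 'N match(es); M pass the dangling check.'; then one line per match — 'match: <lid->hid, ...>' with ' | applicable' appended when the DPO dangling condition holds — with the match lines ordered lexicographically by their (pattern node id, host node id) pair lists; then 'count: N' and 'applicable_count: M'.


1 match(es); 1 pass the dangling check.
match: 0->10, 1->5, 2->2, 3->4, 4->6 | applicable
count: 1
applicable_count: 1


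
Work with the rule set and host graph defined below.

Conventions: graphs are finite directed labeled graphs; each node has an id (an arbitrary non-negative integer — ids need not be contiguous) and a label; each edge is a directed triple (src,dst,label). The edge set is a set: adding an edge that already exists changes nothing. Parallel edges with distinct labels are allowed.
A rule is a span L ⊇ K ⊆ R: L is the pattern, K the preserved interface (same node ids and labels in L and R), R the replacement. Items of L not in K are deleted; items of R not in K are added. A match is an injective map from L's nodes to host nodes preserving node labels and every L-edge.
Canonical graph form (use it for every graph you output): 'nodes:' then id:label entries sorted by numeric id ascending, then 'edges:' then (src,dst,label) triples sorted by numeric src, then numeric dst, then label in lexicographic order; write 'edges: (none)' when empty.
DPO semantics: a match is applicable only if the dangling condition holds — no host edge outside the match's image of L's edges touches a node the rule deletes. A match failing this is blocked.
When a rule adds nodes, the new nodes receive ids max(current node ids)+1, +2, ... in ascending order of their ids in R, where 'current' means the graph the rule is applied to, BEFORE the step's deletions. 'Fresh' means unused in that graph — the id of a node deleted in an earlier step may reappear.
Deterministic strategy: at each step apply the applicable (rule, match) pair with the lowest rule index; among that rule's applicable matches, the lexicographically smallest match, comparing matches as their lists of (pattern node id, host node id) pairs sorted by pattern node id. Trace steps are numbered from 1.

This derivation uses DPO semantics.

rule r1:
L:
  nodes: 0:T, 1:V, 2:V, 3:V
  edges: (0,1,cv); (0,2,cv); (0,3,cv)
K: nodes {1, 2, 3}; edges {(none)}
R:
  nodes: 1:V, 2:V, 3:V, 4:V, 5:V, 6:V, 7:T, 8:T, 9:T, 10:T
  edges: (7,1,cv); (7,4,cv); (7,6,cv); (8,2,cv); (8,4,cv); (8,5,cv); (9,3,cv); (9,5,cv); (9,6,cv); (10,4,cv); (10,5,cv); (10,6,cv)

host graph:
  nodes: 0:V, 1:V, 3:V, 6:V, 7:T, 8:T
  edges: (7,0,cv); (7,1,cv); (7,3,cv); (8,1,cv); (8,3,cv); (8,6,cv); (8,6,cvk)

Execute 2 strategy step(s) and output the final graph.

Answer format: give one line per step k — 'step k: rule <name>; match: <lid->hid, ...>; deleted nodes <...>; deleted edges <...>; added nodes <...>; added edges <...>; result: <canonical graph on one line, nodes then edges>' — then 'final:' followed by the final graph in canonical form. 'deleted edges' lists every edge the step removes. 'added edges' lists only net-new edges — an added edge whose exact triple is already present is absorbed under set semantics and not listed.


step 1: rule r1; match: 0->7, 1->0, 2->1, 3->3; deleted nodes 7; deleted edges (7,0,cv); (7,1,cv); (7,3,cv); added nodes 9, 10, 11, 12, 13, 14, 15; added edges (12,0,cv); (12,9,cv); (12,11,cv); (13,1,cv); (13,9,cv); (13,10,cv); (14,3,cv); (14,10,cv); (14,11,cv); (15,9,cv); (15,10,cv); (15,11,cv); result: nodes: 0:V, 1:V, 3:V, 6:V, 8:T, 9:V, 10:V, 11:V, 12:T, 13:T, 14:T, 15:T edges: (8,1,cv); (8,3,cv); (8,6,cv); (8,6,cvk); (12,0,cv); (12,9,cv); (12,11,cv); (13,1,cv); (13,9,cv); (13,10,cv); (14,3,cv); (14,10,cv); (14,11,cv); (15,9,cv); (15,10,cv); (15,11,cv)
step 2: rule r1; match: 0->12, 1->0, 2->9, 3->11; deleted nodes 12; deleted edges (12,0,cv); (12,9,cv); (12,11,cv); added nodes 16, 17, 18, 19, 20, 21, 22; added edges (19,0,cv); (19,16,cv); (19,18,cv); (20,9,cv); (20,16,cv); (20,17,cv); (21,11,cv); (21,17,cv); (21,18,cv); (22,16,cv); (22,17,cv); (22,18,cv); result: nodes: 0:V, 1:V, 3:V, 6:V, 8:T, 9:V, 10:V, 11:V, 13:T, 14:T, 15:T, 16:V, 17:V, 18:V, 19:T, 20:T, 21:T, 22:T edges: (8,1,cv); (8,3,cv); (8,6,cv); (8,6,cvk); (13,1,cv); (13,9,cv); (13,10,cv); (14,3,cv); (14,10,cv); (14,11,cv); (15,9,cv); (15,10,cv); (15,11,cv); (19,0,cv); (19,16,cv); (19,18,cv); (20,9,cv); (20,16,cv); (20,17,cv); (21,11,cv); (21,17,cv); (21,18,cv); (22,16,cv); (22,17,cv); (22,18,cv)
final:
nodes: 0:V, 1:V, 3:V, 6:V, 8:T, 9:V, 10:V, 11:V, 13:T, 14:T, 15:T, 16:V, 17:V, 18:V, 19:T, 20:T, 21:T, 22:T
edges: (8,1,cv); (8,3,cv); (8,6,cv); (8,6,cvk); (13,1,cv); (13,9,cv); (13,10,cv); (14,3,cv); (14,10,cv); (14,11,cv); (15,9,cv); (15,10,cv); (15,11,cv); (19,0,cv); (19,16,cv); (19,18,cv); (20,9,cv); (20,16,cv); (20,17,cv); (21,11,cv); (21,17,cv); (21,18,cv); (22,16,cv); (22,17,cv); (22,18,cv)


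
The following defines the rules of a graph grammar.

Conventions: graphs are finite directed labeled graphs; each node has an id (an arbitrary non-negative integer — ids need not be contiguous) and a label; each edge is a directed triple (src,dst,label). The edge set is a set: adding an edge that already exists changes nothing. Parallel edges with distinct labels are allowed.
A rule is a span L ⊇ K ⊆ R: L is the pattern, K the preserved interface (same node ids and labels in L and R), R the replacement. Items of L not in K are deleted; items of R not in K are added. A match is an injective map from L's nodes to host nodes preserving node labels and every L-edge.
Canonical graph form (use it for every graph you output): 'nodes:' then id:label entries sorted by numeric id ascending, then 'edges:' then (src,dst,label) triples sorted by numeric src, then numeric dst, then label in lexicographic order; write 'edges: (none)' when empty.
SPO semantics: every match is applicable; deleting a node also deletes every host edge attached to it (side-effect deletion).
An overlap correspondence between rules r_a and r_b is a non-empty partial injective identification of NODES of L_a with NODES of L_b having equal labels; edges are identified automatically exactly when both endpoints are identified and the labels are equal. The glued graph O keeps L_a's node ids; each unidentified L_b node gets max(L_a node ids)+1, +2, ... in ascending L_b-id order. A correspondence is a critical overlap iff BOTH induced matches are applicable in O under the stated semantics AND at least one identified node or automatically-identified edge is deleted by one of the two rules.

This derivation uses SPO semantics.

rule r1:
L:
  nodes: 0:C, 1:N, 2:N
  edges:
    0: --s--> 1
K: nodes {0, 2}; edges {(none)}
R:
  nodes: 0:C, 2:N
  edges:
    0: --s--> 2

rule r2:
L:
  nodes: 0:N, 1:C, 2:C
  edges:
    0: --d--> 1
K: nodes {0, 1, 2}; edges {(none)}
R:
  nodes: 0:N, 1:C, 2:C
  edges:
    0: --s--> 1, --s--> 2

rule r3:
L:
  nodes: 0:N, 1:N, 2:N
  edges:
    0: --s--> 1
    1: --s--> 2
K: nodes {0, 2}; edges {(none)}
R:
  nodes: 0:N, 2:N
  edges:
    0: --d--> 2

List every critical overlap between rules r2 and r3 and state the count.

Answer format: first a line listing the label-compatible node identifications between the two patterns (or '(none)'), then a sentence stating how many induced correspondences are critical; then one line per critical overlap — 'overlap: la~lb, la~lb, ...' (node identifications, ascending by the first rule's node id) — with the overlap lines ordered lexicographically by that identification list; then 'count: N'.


label-compatible node identifications between L(r2) and L(r3): 0~0, 0~1, 0~2
1 of the induced correspondences is a critical overlap of r2 and r3.
overlap: 0~1
count: 1


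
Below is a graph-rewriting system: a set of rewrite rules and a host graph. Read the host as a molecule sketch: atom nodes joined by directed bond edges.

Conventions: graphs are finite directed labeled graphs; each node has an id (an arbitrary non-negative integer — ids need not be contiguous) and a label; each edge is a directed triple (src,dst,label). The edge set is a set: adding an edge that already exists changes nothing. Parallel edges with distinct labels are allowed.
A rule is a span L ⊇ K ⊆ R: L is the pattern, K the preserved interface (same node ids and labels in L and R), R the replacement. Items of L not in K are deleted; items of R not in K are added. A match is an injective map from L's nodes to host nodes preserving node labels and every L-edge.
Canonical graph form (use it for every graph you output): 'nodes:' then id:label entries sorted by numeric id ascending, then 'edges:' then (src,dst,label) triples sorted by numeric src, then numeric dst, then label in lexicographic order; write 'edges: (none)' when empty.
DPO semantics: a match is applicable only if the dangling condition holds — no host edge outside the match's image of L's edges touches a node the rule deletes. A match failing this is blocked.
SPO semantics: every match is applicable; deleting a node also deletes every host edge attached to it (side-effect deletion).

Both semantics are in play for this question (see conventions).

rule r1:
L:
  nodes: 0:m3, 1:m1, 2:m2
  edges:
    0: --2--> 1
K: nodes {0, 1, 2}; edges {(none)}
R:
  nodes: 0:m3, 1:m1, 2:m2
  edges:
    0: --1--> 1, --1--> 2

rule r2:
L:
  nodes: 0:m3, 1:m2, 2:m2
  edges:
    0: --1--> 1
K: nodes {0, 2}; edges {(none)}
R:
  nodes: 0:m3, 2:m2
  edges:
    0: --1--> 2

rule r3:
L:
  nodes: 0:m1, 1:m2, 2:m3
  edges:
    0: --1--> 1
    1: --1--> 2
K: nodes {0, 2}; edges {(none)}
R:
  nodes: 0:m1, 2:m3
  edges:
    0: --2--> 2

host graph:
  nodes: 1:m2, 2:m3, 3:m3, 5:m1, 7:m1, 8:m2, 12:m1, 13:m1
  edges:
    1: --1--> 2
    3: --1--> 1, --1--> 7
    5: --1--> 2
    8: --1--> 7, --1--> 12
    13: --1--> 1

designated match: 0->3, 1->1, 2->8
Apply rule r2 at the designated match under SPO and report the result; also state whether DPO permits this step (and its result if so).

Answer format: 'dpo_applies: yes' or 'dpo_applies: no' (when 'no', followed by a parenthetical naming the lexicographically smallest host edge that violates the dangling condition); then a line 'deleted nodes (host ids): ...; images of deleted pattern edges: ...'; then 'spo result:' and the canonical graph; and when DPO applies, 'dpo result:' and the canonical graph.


dpo_applies: no
(the rule deletes node 1, which keeps host edge (1,2,1) outside the match image — the dangling condition fails, DPO blocks; SPO proceeds and side-deletes such edges)
deleted nodes (host ids): 1; images of deleted pattern edges: (3,1,1)
spo result:
nodes: 2:m3, 3:m3, 5:m1, 7:m1, 8:m2, 12:m1, 13:m1
edges: (3,7,1); (3,8,1); (5,2,1); (8,7,1); (8,12,1)


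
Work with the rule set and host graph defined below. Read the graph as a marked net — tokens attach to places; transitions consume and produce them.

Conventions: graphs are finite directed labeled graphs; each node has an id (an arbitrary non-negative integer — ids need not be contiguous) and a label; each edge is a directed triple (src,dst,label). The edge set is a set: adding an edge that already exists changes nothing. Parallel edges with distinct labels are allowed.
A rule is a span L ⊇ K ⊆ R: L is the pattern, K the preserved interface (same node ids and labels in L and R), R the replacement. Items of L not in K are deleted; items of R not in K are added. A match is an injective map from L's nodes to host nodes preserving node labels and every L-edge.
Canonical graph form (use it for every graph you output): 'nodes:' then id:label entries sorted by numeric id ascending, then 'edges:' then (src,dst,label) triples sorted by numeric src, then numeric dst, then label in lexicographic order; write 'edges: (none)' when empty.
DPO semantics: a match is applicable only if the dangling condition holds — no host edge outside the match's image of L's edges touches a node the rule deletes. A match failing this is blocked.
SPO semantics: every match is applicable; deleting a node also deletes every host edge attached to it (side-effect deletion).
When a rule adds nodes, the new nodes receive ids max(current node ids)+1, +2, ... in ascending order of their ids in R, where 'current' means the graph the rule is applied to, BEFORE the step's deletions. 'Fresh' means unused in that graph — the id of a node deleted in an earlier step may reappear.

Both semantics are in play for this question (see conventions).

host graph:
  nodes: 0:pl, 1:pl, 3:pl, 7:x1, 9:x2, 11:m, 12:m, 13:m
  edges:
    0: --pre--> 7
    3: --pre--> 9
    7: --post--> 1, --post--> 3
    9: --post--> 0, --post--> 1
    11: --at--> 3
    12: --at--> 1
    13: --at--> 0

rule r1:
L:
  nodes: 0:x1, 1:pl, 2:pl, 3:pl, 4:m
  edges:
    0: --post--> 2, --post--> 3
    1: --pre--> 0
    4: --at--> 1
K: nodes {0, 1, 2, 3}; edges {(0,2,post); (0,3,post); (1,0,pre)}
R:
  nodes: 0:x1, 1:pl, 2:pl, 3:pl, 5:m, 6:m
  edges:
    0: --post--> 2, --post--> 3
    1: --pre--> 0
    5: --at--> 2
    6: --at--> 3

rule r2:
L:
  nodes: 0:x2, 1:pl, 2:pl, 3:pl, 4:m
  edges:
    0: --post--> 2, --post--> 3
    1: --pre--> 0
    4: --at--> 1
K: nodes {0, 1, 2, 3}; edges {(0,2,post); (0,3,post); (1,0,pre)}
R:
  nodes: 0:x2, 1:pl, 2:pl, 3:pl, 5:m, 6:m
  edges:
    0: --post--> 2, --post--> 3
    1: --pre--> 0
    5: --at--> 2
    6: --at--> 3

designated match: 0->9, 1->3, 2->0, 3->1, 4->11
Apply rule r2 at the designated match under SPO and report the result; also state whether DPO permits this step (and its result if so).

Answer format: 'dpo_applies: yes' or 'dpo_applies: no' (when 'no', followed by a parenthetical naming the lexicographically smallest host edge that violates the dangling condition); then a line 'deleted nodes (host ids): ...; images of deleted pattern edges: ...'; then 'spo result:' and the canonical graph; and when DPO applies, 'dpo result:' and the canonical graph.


dpo_applies: yes
deleted nodes (host ids): 11; images of deleted pattern edges: (11,3,at)
spo result:
nodes: 0:pl, 1:pl, 3:pl, 7:x1, 9:x2, 12:m, 13:m, 14:m, 15:m
edges: (0,7,pre); (3,9,pre); (7,1,post); (7,3,post); (9,0,post); (9,1,post); (12,1,at); (13,0,at); (14,0,at); (15,1,at)
dpo result:
nodes: 0:pl, 1:pl, 3:pl, 7:x1, 9:x2, 12:m, 13:m, 14:m, 15:m
edges: (0,7,pre); (3,9,pre); (7,1,post); (7,3,post); (9,0,post); (9,1,post); (12,1,at); (13,0,at); (14,0,at); (15,1,at)


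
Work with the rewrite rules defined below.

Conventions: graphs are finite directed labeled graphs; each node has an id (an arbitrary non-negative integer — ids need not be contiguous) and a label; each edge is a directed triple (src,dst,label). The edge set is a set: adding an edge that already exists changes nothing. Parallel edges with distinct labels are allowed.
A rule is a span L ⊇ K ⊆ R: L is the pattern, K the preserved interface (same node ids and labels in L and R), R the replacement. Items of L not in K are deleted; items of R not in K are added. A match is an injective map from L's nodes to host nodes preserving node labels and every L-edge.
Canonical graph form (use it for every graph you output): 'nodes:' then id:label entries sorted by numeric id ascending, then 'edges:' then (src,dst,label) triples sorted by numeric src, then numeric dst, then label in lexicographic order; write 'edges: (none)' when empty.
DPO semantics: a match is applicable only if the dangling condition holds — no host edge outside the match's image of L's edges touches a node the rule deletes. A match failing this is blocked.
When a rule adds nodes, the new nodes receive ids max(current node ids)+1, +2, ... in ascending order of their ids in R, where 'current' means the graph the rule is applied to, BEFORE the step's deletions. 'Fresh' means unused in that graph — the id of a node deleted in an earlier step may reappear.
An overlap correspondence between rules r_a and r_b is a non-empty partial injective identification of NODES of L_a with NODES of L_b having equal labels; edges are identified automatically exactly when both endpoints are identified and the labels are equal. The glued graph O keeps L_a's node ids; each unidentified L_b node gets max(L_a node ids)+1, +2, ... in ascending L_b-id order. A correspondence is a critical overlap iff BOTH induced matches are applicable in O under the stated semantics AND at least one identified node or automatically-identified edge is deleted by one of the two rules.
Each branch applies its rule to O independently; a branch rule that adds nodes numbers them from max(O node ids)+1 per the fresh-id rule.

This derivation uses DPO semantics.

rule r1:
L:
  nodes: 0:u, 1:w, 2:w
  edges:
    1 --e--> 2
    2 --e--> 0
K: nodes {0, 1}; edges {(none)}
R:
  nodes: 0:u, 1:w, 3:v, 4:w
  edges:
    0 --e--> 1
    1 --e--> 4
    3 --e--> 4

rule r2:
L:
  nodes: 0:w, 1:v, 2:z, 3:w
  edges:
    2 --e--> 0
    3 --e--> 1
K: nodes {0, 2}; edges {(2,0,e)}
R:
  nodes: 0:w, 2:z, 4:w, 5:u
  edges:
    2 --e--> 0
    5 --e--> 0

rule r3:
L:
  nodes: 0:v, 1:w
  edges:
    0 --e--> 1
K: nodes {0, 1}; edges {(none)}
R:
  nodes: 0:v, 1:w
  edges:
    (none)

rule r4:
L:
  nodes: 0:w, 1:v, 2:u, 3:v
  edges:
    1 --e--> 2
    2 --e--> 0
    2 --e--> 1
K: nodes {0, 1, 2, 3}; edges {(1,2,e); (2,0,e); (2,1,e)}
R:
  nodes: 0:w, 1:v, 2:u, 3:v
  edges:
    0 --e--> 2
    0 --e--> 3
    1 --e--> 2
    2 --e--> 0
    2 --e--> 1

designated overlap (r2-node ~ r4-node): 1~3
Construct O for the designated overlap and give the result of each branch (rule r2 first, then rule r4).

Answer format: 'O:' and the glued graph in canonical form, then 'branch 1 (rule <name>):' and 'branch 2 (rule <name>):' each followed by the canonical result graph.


O:
nodes: 0:w, 1:v, 2:z, 3:w, 4:w, 5:v, 6:u
edges: (2,0,e); (3,1,e); (5,6,e); (6,4,e); (6,5,e)
branch 1 (rule r2):
nodes: 0:w, 2:z, 4:w, 5:v, 6:u, 7:w, 8:u
edges: (2,0,e); (5,6,e); (6,4,e); (6,5,e); (8,0,e)
branch 2 (rule r4):
nodes: 0:w, 1:v, 2:z, 3:w, 4:w, 5:v, 6:u
edges: (2,0,e); (3,1,e); (4,1,e); (4,6,e); (5,6,e); (6,4,e); (6,5,e)


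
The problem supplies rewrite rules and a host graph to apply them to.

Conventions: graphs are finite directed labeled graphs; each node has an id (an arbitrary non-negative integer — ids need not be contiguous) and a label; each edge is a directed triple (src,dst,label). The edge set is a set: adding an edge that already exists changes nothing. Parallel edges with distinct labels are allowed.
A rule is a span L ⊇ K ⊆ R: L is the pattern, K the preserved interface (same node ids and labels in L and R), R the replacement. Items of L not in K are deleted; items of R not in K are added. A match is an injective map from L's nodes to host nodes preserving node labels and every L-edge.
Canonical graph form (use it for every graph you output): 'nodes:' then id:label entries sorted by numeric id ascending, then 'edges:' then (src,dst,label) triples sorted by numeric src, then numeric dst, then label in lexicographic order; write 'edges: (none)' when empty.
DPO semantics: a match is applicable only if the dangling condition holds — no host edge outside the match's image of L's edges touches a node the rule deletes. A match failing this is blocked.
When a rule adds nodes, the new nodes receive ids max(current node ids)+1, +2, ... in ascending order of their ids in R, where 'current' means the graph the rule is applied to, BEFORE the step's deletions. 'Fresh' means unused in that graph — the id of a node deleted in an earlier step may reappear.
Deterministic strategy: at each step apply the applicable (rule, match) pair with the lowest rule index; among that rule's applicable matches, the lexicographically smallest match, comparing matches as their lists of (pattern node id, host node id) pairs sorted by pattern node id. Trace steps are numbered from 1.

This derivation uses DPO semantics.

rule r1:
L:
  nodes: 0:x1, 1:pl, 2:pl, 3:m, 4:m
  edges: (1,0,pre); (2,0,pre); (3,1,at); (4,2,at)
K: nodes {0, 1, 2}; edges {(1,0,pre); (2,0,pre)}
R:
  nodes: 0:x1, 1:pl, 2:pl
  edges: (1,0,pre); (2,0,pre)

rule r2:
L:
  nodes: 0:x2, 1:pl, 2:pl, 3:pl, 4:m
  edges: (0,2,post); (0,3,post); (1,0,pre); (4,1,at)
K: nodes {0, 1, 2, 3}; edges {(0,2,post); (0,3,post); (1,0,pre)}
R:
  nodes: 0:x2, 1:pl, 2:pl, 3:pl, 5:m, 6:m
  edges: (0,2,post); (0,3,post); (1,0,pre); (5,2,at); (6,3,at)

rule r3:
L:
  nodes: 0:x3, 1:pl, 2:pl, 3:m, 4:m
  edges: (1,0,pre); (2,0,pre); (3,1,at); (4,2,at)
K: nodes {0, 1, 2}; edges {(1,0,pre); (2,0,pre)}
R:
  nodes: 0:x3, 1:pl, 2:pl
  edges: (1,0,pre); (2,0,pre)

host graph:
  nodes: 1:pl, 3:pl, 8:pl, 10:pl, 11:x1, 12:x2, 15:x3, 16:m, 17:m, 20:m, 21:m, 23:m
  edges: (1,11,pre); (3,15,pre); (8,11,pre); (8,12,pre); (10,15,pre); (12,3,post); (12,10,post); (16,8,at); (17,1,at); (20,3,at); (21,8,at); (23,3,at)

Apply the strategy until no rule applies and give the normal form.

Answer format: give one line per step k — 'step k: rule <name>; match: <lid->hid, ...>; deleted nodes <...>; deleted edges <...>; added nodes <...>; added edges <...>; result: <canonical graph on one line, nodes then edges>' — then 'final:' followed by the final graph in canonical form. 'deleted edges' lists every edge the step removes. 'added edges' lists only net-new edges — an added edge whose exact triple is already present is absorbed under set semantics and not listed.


step 1: rule r1; match: 0->11, 1->1, 2->8, 3->17, 4->16; deleted nodes 16, 17; deleted edges (16,8,at); (17,1,at); added nodes (none); added edges (none); result: nodes: 1:pl, 3:pl, 8:pl, 10:pl, 11:x1, 12:x2, 15:x3, 20:m, 21:m, 23:m edges: (1,11,pre); (3,15,pre); (8,11,pre); (8,12,pre); (10,15,pre); (12,3,post); (12,10,post); (20,3,at); (21,8,at); (23,3,at)
step 2: rule r2; match: 0->12, 1->8, 2->3, 3->10, 4->21; deleted nodes 21; deleted edges (21,8,at); added nodes 24, 25; added edges (24,3,at); (25,10,at); result: nodes: 1:pl, 3:pl, 8:pl, 10:pl, 11:x1, 12:x2, 15:x3, 20:m, 23:m, 24:m, 25:m edges: (1,11,pre); (3,15,pre); (8,11,pre); (8,12,pre); (10,15,pre); (12,3,post); (12,10,post); (20,3,at); (23,3,at); (24,3,at); (25,10,at)
step 3: rule r3; match: 0->15, 1->3, 2->10, 3->20, 4->25; deleted nodes 20, 25; deleted edges (20,3,at); (25,10,at); added nodes (none); added edges (none); result: nodes: 1:pl, 3:pl, 8:pl, 10:pl, 11:x1, 12:x2, 15:x3, 23:m, 24:m edges: (1,11,pre); (3,15,pre); (8,11,pre); (8,12,pre); (10,15,pre); (12,3,post); (12,10,post); (23,3,at); (24,3,at)
final:
nodes: 1:pl, 3:pl, 8:pl, 10:pl, 11:x1, 12:x2, 15:x3, 23:m, 24:m
edges: (1,11,pre); (3,15,pre); (8,11,pre); (8,12,pre); (10,15,pre); (12,3,post); (12,10,post); (23,3,at); (24,3,at)
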